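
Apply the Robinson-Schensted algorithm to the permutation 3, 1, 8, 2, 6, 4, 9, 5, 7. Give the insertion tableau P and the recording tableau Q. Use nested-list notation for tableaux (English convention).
P = [[1, 2, 4, 5, 7], [3, 6, 9], [8]], Q = [[1, 3, 5, 7, 9], [2, 4, 8], [6]]

Insert each entry of the permutation into P by Schensted row insertion, recording in Q the position of each new cell.

Insert 3: appended to row 1. P = [[3]].
Insert 1: 1 bumps 3 from row 1; 3 starts row 2. P = [[1], [3]].
Insert 8: appended to row 1. P = [[1, 8], [3]].
Insert 2: 2 bumps 8 from row 1; 8 appends to row 2. P = [[1, 2], [3, 8]].
Insert 6: appended to row 1. P = [[1, 2, 6], [3, 8]].
Insert 4: 4 bumps 6 from row 1; 6 bumps 8 from row 2; 8 starts row 3. P = [[1, 2, 4], [3, 6], [8]].
Insert 9: appended to row 1. P = [[1, 2, 4, 9], [3, 6], [8]].
Insert 5: 5 bumps 9 from row 1; 9 appends to row 2. P = [[1, 2, 4, 5], [3, 6, 9], [8]].
Insert 7: appended to row 1. P = [[1, 2, 4, 5, 7], [3, 6, 9], [8]].

So P = [[1, 2, 4, 5, 7], [3, 6, 9], [8]], Q = [[1, 3, 5, 7, 9], [2, 4, 8], [6]].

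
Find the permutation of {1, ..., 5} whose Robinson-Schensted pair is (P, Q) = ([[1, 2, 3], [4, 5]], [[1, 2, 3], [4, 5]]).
Reverse RSK: for i = n, n-1, ..., 1, locate i in Q, remove the corresponding corner cell from P, and reverse-bump its entry up through P; the value ejected from row 1 is w(i).

So w = 1 4 5 2 3.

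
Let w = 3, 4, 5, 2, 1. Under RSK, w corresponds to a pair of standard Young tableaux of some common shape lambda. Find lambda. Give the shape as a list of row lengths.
[3, 1, 1]

RSK row insertion gives P = [[1, 4, 5], [2], [3]], which has shape [3, 1, 1].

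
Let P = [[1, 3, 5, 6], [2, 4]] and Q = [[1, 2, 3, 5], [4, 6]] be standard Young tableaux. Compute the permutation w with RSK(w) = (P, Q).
2 4 5 1 6 3

Reverse the RSK construction: for i from n down to 1, find the cell of Q containing i, remove the entry at that cell from P, and reverse-bump it up through P; the value ejected from row 1 is w(i).

Step i=6: Q has 6 at row 2, column 2; remove 4 from row 2 of P and reverse-bump: 4 enters row 1 and ejects 3. So w(6) = 3. P is now [[1, 4, 5, 6], [2]].
Step i=5: Q has 5 at row 1, column 4; remove that cell from P, ejecting 6. So w(5) = 6. P is now [[1, 4, 5], [2]].
Step i=4: Q has 4 at row 2, column 1; remove 2 from row 2 of P and reverse-bump: 2 enters row 1 and ejects 1. So w(4) = 1. P is now [[2, 4, 5]].
Step i=3: Q has 3 at row 1, column 3; remove that cell from P, ejecting 5. So w(3) = 5. P is now [[2, 4]].
Step i=2: Q has 2 at row 1, column 2; remove that cell from P, ejecting 4. So w(2) = 4. P is now [[2]].
Step i=1: Q has 1 at row 1, column 1; remove that cell from P, ejecting 2. So w(1) = 2. P is now [].

So w = 2 4 5 1 6 3.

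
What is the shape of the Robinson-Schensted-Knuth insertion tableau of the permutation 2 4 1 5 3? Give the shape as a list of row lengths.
Row-insert each entry into an empty tableau.

After inserting 2: P = [[2]].
After inserting 4: P = [[2, 4]].
After inserting 1: P = [[1, 4], [2]].
After inserting 5: P = [[1, 4, 5], [2]].
After inserting 3: P = [[1, 3, 5], [2, 4]].

The final insertion tableau P = [[1, 3, 5], [2, 4]] has shape [3, 2].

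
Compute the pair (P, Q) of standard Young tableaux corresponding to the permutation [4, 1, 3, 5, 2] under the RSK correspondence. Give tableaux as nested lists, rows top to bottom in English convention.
P = [[1, 2, 5], [3], [4]], Q = [[1, 3, 4], [2], [5]]

Insert each entry of the permutation into P by Schensted row insertion, recording in Q the position of each new cell.

Insert 4: appended to row 1. P = [[4]].
Insert 1: 1 bumps 4 from row 1; 4 starts row 2. P = [[1], [4]].
Insert 3: appended to row 1. P = [[1, 3], [4]].
Insert 5: appended to row 1. P = [[1, 3, 5], [4]].
Insert 2: 2 bumps 3 from row 1; 3 bumps 4 from row 2; 4 starts row 3. P = [[1, 2, 5], [3], [4]].

So P = [[1, 2, 5], [3], [4]], Q = [[1, 3, 4], [2], [5]].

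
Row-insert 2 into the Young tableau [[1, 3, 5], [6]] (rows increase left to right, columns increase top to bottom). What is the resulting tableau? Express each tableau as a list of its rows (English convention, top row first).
[[1, 2, 5], [3], [6]]

In row 1, 2 replaces 3 (the leftmost entry greater than 2); 3 is bumped to row 2. In row 2, 3 replaces 6 (the leftmost entry greater than 3); 6 is bumped to row 3. 6 starts a new row 3. The new tableau is [[1, 2, 5], [3], [6]].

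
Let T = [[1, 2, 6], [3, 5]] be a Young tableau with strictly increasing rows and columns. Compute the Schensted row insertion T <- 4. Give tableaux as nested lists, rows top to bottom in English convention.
In row 1, 4 replaces 6 (the leftmost entry greater than 4); 6 is bumped to row 2. 6 is appended to row 2. The new tableau is [[1, 2, 4], [3, 5, 6]].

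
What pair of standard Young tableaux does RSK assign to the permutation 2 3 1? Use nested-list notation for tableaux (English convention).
Insert each entry of the permutation into P by Schensted row insertion, recording in Q the position of each new cell.

Insert 2: appended to row 1. P = [[2]], Q = [[1]].
Insert 3: appended to row 1. P = [[2, 3]], Q = [[1, 2]].
Insert 1: 1 bumps 2 from row 1; 2 starts row 2. P = [[1, 3], [2]], Q = [[1, 2], [3]].

So P = [[1, 3], [2]], Q = [[1, 2], [3]].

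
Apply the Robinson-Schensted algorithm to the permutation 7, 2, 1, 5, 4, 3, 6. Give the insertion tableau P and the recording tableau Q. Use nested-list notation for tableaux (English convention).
P = [[1, 3, 6], [2, 4], [5], [7]], Q = [[1, 4, 7], [2, 5], [3], [6]]

Insert each entry of the permutation into P by Schensted row insertion, recording in Q the position of each new cell.

After inserting 7: P = [[7]].
After inserting 2: P = [[2], [7]].
After inserting 1: P = [[1], [2], [7]].
After inserting 5: P = [[1, 5], [2], [7]].
After inserting 4: P = [[1, 4], [2, 5], [7]].
After inserting 3: P = [[1, 3], [2, 4], [5], [7]].
After inserting 6: P = [[1, 3, 6], [2, 4], [5], [7]].

So P = [[1, 3, 6], [2, 4], [5], [7]], Q = [[1, 4, 7], [2, 5], [3], [6]].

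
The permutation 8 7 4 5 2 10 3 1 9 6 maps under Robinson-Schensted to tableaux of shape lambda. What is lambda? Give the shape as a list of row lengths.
Row-insert each entry into an empty tableau.

After inserting 8: P = [[8]].
After inserting 7: P = [[7], [8]].
After inserting 4: P = [[4], [7], [8]].
After inserting 5: P = [[4, 5], [7], [8]].
After inserting 2: P = [[2, 5], [4], [7], [8]].
After inserting 10: P = [[2, 5, 10], [4], [7], [8]].
After inserting 3: P = [[2, 3, 10], [4, 5], [7], [8]].
After inserting 1: P = [[1, 3, 10], [2, 5], [4], [7], [8]].
After inserting 9: P = [[1, 3, 9], [2, 5, 10], [4], [7], [8]].
After inserting 6: P = [[1, 3, 6], [2, 5, 9], [4, 10], [7], [8]].

The final insertion tableau P = [[1, 3, 6], [2, 5, 9], [4, 10], [7], [8]] has shape [3, 3, 2, 1, 1].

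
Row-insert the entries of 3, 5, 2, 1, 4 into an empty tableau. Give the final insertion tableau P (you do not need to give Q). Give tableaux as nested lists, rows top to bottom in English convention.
P = [[1, 4], [2, 5], [3]]

Insert 3: appended to row 1. P = [[3]].
Insert 5: appended to row 1. P = [[3, 5]].
Insert 2: 2 bumps 3 from row 1; 3 starts row 2. P = [[2, 5], [3]].
Insert 1: 1 bumps 2 from row 1; 2 bumps 3 from row 2; 3 starts row 3. P = [[1, 5], [2], [3]].
Insert 4: 4 bumps 5 from row 1; 5 appends to row 2. P = [[1, 4], [2, 5], [3]].

So P = [[1, 4], [2, 5], [3]].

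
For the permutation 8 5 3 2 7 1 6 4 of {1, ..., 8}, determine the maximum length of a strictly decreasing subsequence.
5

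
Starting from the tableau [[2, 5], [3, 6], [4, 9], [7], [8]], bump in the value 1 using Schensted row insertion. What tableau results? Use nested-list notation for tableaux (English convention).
In row 1, 1 replaces 2 (the leftmost entry greater than 1); 2 is bumped to row 2. In row 2, 2 replaces 3 (the leftmost entry greater than 2); 3 is bumped to row 3. In row 3, 3 replaces 4 (the leftmost entry greater than 3); 4 is bumped to row 4. In row 4, 4 replaces 7 (the leftmost entry greater than 4); 7 is bumped to row 5. In row 5, 7 replaces 8 (the leftmost entry greater than 7); 8 is bumped to row 6. 8 starts a new row 6. The new tableau is [[1, 5], [2, 6], [3, 9], [4], [7], [8]].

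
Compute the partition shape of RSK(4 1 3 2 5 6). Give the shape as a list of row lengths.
Row-insert each entry into an empty tableau.

After inserting 4: P = [[4]].
After inserting 1: P = [[1], [4]].
After inserting 3: P = [[1, 3], [4]].
After inserting 2: P = [[1, 2], [3], [4]].
After inserting 5: P = [[1, 2, 5], [3], [4]].
After inserting 6: P = [[1, 2, 5, 6], [3], [4]].

The final insertion tableau P = [[1, 2, 5, 6], [3], [4]] has shape [4, 1, 1].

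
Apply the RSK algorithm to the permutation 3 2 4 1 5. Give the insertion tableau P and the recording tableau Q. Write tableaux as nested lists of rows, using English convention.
Insert each entry of the permutation into P by Schensted row insertion, recording in Q the position of each new cell.

After inserting 3: P = [[3]].
After inserting 2: P = [[2], [3]].
After inserting 4: P = [[2, 4], [3]].
After inserting 1: P = [[1, 4], [2], [3]].
After inserting 5: P = [[1, 4, 5], [2], [3]].

So P = [[1, 4, 5], [2], [3]], Q = [[1, 3, 5], [2], [4]].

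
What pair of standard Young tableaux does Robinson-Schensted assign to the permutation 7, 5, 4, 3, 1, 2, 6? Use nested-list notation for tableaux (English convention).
P = [[1, 2, 6], [3], [4], [5], [7]], Q = [[1, 6, 7], [2], [3], [4], [5]]

Insert each entry of the permutation into P by Schensted row insertion, recording in Q the position of each new cell.

After inserting 7: P = [[7]].
After inserting 5: P = [[5], [7]].
After inserting 4: P = [[4], [5], [7]].
After inserting 3: P = [[3], [4], [5], [7]].
After inserting 1: P = [[1], [3], [4], [5], [7]].
After inserting 2: P = [[1, 2], [3], [4], [5], [7]].
After inserting 6: P = [[1, 2, 6], [3], [4], [5], [7]].

So P = [[1, 2, 6], [3], [4], [5], [7]], Q = [[1, 6, 7], [2], [3], [4], [5]].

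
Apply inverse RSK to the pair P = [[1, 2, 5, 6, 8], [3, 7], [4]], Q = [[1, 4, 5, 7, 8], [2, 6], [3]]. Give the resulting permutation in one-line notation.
Reverse the RSK construction: for i from n down to 1, find the cell of Q containing i, remove the entry at that cell from P, and reverse-bump it up through P; the value ejected from row 1 is w(i).

Step i=8: Q has 8 at row 1, column 5; remove that cell from P, ejecting 8. So w(8) = 8. P is now [[1, 2, 5, 6], [3, 7], [4]].
Step i=7: Q has 7 at row 1, column 4; remove that cell from P, ejecting 6. So w(7) = 6. P is now [[1, 2, 5], [3, 7], [4]].
Step i=6: Q has 6 at row 2, column 2; remove 7 from row 2 of P and reverse-bump: 7 enters row 1 and ejects 5. So w(6) = 5. P is now [[1, 2, 7], [3], [4]].
Step i=5: Q has 5 at row 1, column 3; remove that cell from P, ejecting 7. So w(5) = 7. P is now [[1, 2], [3], [4]].
Step i=4: Q has 4 at row 1, column 2; remove that cell from P, ejecting 2. So w(4) = 2. P is now [[1], [3], [4]].
Step i=3: Q has 3 at row 3, column 1; remove 4 from row 3 of P and reverse-bump: 4 enters row 2 and ejects 3; 3 enters row 1 and ejects 1. So w(3) = 1. P is now [[3], [4]].
Step i=2: Q has 2 at row 2, column 1; remove 4 from row 2 of P and reverse-bump: 4 enters row 1 and ejects 3. So w(2) = 3. P is now [[4]].
Step i=1: Q has 1 at row 1, column 1; remove that cell from P, ejecting 4. So w(1) = 4. P is now [].

So w = 4 3 1 2 7 5 6 8.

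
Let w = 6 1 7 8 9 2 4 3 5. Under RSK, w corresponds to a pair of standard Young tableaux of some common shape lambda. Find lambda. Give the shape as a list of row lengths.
[4, 4, 1]

Row-insert each entry into an empty tableau.

After inserting 6: P = [[6]].
After inserting 1: P = [[1], [6]].
After inserting 7: P = [[1, 7], [6]].
After inserting 8: P = [[1, 7, 8], [6]].
After inserting 9: P = [[1, 7, 8, 9], [6]].
After inserting 2: P = [[1, 2, 8, 9], [6, 7]].
After inserting 4: P = [[1, 2, 4, 9], [6, 7, 8]].
After inserting 3: P = [[1, 2, 3, 9], [4, 7, 8], [6]].
After inserting 5: P = [[1, 2, 3, 5], [4, 7, 8, 9], [6]].

The final insertion tableau P = [[1, 2, 3, 5], [4, 7, 8, 9], [6]] has shape [4, 4, 1].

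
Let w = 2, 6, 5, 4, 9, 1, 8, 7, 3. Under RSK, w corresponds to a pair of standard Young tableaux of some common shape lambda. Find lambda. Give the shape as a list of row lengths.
[3, 2, 2, 2]

Row-insert each entry into an empty tableau.

After inserting 2: P = [[2]].
After inserting 6: P = [[2, 6]].
After inserting 5: P = [[2, 5], [6]].
After inserting 4: P = [[2, 4], [5], [6]].
After inserting 9: P = [[2, 4, 9], [5], [6]].
After inserting 1: P = [[1, 4, 9], [2], [5], [6]].
After inserting 8: P = [[1, 4, 8], [2, 9], [5], [6]].
After inserting 7: P = [[1, 4, 7], [2, 8], [5, 9], [6]].
After inserting 3: P = [[1, 3, 7], [2, 4], [5, 8], [6, 9]].

The final insertion tableau P = [[1, 3, 7], [2, 4], [5, 8], [6, 9]] has shape [3, 2, 2, 2].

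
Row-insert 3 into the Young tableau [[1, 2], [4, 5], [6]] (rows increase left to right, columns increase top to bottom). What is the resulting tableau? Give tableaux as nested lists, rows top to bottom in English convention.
3 is larger than every entry of row 1, so it is appended to row 1. The new tableau is [[1, 2, 3], [4, 5], [6]].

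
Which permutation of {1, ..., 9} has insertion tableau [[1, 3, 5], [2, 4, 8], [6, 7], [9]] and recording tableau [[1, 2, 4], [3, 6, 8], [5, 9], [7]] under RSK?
Reverse the RSK construction: for i from n down to 1, find the cell of Q containing i, remove the entry at that cell from P, and reverse-bump it up through P; the value ejected from row 1 is w(i).

Step i=9: Q has 9 at row 3, column 2; remove 7 from row 3 of P and reverse-bump: 7 enters row 2 and ejects 4; 4 enters row 1 and ejects 3. So w(9) = 3. P is now [[1, 4, 5], [2, 7, 8], [6], [9]].
Step i=8: Q has 8 at row 2, column 3; remove 8 from row 2 of P and reverse-bump: 8 enters row 1 and ejects 5. So w(8) = 5. P is now [[1, 4, 8], [2, 7], [6], [9]].
Step i=7: Q has 7 at row 4, column 1; remove 9 from row 4 of P and reverse-bump: 9 enters row 3 and ejects 6; 6 enters row 2 and ejects 2; 2 enters row 1 and ejects 1. So w(7) = 1. P is now [[2, 4, 8], [6, 7], [9]].
Step i=6: Q has 6 at row 2, column 2; remove 7 from row 2 of P and reverse-bump: 7 enters row 1 and ejects 4. So w(6) = 4. P is now [[2, 7, 8], [6], [9]].
Step i=5: Q has 5 at row 3, column 1; remove 9 from row 3 of P and reverse-bump: 9 enters row 2 and ejects 6; 6 enters row 1 and ejects 2. So w(5) = 2. P is now [[6, 7, 8], [9]].
Step i=4: Q has 4 at row 1, column 3; remove that cell from P, ejecting 8. So w(4) = 8. P is now [[6, 7], [9]].
Step i=3: Q has 3 at row 2, column 1; remove 9 from row 2 of P and reverse-bump: 9 enters row 1 and ejects 7. So w(3) = 7. P is now [[6, 9]].
Step i=2: Q has 2 at row 1, column 2; remove that cell from P, ejecting 9. So w(2) = 9. P is now [[6]].
Step i=1: Q has 1 at row 1, column 1; remove that cell from P, ejecting 6. So w(1) = 6. P is now [].

So w = 6 9 7 8 2 4 1 5 3.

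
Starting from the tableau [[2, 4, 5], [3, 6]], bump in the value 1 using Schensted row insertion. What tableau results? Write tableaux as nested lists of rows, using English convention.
In row 1, 1 replaces 2 (the leftmost entry greater than 1); 2 is bumped to row 2. In row 2, 2 replaces 3 (the leftmost entry greater than 2); 3 is bumped to row 3. 3 starts a new row 3. The new tableau is [[1, 4, 5], [2, 6], [3]].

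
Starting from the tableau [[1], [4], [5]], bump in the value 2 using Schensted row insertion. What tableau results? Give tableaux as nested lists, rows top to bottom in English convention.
2 is larger than every entry of row 1, so it is appended to row 1. The new tableau is [[1, 2], [4], [5]].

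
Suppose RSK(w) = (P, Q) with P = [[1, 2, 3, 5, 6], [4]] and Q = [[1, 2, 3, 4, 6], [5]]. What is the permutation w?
1 2 4 5 3 6

Reverse the RSK construction: for i from n down to 1, find the cell of Q containing i, remove the entry at that cell from P, and reverse-bump it up through P; the value ejected from row 1 is w(i).

Step i=6: Q has 6 at row 1, column 5; remove that cell from P, ejecting 6. So w(6) = 6. P is now [[1, 2, 3, 5], [4]].
Step i=5: Q has 5 at row 2, column 1; remove 4 from row 2 of P and reverse-bump: 4 enters row 1 and ejects 3. So w(5) = 3. P is now [[1, 2, 4, 5]].
Step i=4: Q has 4 at row 1, column 4; remove that cell from P, ejecting 5. So w(4) = 5. P is now [[1, 2, 4]].
Step i=3: Q has 3 at row 1, column 3; remove that cell from P, ejecting 4. So w(3) = 4. P is now [[1, 2]].
Step i=2: Q has 2 at row 1, column 2; remove that cell from P, ejecting 2. So w(2) = 2. P is now [[1]].
Step i=1: Q has 1 at row 1, column 1; remove that cell from P, ejecting 1. So w(1) = 1. P is now [].

So w = 1 2 4 5 3 6.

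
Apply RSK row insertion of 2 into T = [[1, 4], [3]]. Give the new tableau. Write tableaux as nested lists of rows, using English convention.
[[1, 2], [3, 4]]

In row 1, 2 replaces 4 (the leftmost entry greater than 2); 4 is bumped to row 2. 4 is appended to row 2. The new tableau is [[1, 2], [3, 4]].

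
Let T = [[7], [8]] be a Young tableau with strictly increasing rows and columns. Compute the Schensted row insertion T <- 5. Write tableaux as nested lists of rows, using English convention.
[[5], [7], [8]]

In row 1, 5 replaces 7 (the leftmost entry greater than 5); 7 is bumped to row 2. In row 2, 7 replaces 8 (the leftmost entry greater than 7); 8 is bumped to row 3. 8 starts a new row 3. The new tableau is [[5], [7], [8]].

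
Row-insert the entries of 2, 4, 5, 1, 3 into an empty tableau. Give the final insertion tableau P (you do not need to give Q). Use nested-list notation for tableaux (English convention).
P = [[1, 3, 5], [2, 4]]

Insert 2: appended to row 1. P = [[2]].
Insert 4: appended to row 1. P = [[2, 4]].
Insert 5: appended to row 1. P = [[2, 4, 5]].
Insert 1: 1 bumps 2 from row 1; 2 starts row 2. P = [[1, 4, 5], [2]].
Insert 3: 3 bumps 4 from row 1; 4 appends to row 2. P = [[1, 3, 5], [2, 4]].

So P = [[1, 3, 5], [2, 4]].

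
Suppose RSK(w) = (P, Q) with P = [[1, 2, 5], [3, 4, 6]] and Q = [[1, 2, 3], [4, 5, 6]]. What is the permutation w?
Reverse the RSK construction: for i from n down to 1, find the cell of Q containing i, remove the entry at that cell from P, and reverse-bump it up through P; the value ejected from row 1 is w(i).

Step i=6: Q has 6 at row 2, column 3; remove 6 from row 2 of P and reverse-bump: 6 enters row 1 and ejects 5. So w(6) = 5. P is now [[1, 2, 6], [3, 4]].
Step i=5: Q has 5 at row 2, column 2; remove 4 from row 2 of P and reverse-bump: 4 enters row 1 and ejects 2. So w(5) = 2. P is now [[1, 4, 6], [3]].
Step i=4: Q has 4 at row 2, column 1; remove 3 from row 2 of P and reverse-bump: 3 enters row 1 and ejects 1. So w(4) = 1. P is now [[3, 4, 6]].
Step i=3: Q has 3 at row 1, column 3; remove that cell from P, ejecting 6. So w(3) = 6. P is now [[3, 4]].
Step i=2: Q has 2 at row 1, column 2; remove that cell from P, ejecting 4. So w(2) = 4. P is now [[3]].
Step i=1: Q has 1 at row 1, column 1; remove that cell from P, ejecting 3. So w(1) = 3. P is now [].

So w = 3 4 6 1 2 5.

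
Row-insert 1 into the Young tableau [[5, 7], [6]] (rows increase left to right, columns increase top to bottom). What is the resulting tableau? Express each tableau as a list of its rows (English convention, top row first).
[[1, 7], [5], [6]]

In row 1, 1 replaces 5 (the leftmost entry greater than 1); 5 is bumped to row 2. In row 2, 5 replaces 6 (the leftmost entry greater than 5); 6 is bumped to row 3. 6 starts a new row 3. The new tableau is [[1, 7], [5], [6]].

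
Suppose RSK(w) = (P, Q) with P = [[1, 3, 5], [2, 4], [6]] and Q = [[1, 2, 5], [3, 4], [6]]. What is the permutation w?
Reverse RSK: for i = n, n-1, ..., 1, locate i in Q, remove the corresponding corner cell from P, and reverse-bump its entry up through P; the value ejected from row 1 is w(i).

So w = 2 6 1 4 5 3.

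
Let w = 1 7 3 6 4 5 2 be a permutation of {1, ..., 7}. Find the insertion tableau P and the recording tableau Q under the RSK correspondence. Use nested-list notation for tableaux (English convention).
P = [[1, 2, 4, 5], [3], [6], [7]], Q = [[1, 2, 4, 6], [3], [5], [7]]

Insert each entry of the permutation into P by Schensted row insertion, recording in Q the position of each new cell.

Insert 1: appended to row 1. P = [[1]], Q = [[1]].
Insert 7: appended to row 1. P = [[1, 7]], Q = [[1, 2]].
Insert 3: 3 bumps 7 from row 1; 7 starts row 2. P = [[1, 3], [7]], Q = [[1, 2], [3]].
Insert 6: appended to row 1. P = [[1, 3, 6], [7]], Q = [[1, 2, 4], [3]].
Insert 4: 4 bumps 6 from row 1; 6 bumps 7 from row 2; 7 starts row 3. P = [[1, 3, 4], [6], [7]], Q = [[1, 2, 4], [3], [5]].
Insert 5: appended to row 1. P = [[1, 3, 4, 5], [6], [7]], Q = [[1, 2, 4, 6], [3], [5]].
Insert 2: 2 bumps 3 from row 1; 3 bumps 6 from row 2; 6 bumps 7 from row 3; 7 starts row 4. P = [[1, 2, 4, 5], [3], [6], [7]], Q = [[1, 2, 4, 6], [3], [5], [7]].

So P = [[1, 2, 4, 5], [3], [6], [7]], Q = [[1, 2, 4, 6], [3], [5], [7]].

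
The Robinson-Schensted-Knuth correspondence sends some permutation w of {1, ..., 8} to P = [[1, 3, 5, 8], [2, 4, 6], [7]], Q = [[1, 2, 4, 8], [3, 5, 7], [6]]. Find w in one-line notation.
Reverse the RSK construction: for i from n down to 1, find the cell of Q containing i, remove the entry at that cell from P, and reverse-bump it up through P; the value ejected from row 1 is w(i).

Step i=8: Q has 8 at row 1, column 4; remove that cell from P, ejecting 8. So w(8) = 8. P is now [[1, 3, 5], [2, 4, 6], [7]].
Step i=7: Q has 7 at row 2, column 3; remove 6 from row 2 of P and reverse-bump: 6 enters row 1 and ejects 5. So w(7) = 5. P is now [[1, 3, 6], [2, 4], [7]].
Step i=6: Q has 6 at row 3, column 1; remove 7 from row 3 of P and reverse-bump: 7 enters row 2 and ejects 4; 4 enters row 1 and ejects 3. So w(6) = 3. P is now [[1, 4, 6], [2, 7]].
Step i=5: Q has 5 at row 2, column 2; remove 7 from row 2 of P and reverse-bump: 7 enters row 1 and ejects 6. So w(5) = 6. P is now [[1, 4, 7], [2]].
Step i=4: Q has 4 at row 1, column 3; remove that cell from P, ejecting 7. So w(4) = 7. P is now [[1, 4], [2]].
Step i=3: Q has 3 at row 2, column 1; remove 2 from row 2 of P and reverse-bump: 2 enters row 1 and ejects 1. So w(3) = 1. P is now [[2, 4]].
Step i=2: Q has 2 at row 1, column 2; remove that cell from P, ejecting 4. So w(2) = 4. P is now [[2]].
Step i=1: Q has 1 at row 1, column 1; remove that cell from P, ejecting 2. So w(1) = 2. P is now [].

So w = 2 4 1 7 6 3 5 8.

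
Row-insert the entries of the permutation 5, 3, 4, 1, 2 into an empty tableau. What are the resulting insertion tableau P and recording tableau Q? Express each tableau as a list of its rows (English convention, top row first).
P = [[1, 2], [3, 4], [5]], Q = [[1, 3], [2, 5], [4]]

Insert each entry of the permutation into P by Schensted row insertion, recording in Q the position of each new cell.

Insert 5: appended to row 1. P = [[5]].
Insert 3: 3 bumps 5 from row 1; 5 starts row 2. P = [[3], [5]].
Insert 4: appended to row 1. P = [[3, 4], [5]].
Insert 1: 1 bumps 3 from row 1; 3 bumps 5 from row 2; 5 starts row 3. P = [[1, 4], [3], [5]].
Insert 2: 2 bumps 4 from row 1; 4 appends to row 2. P = [[1, 2], [3, 4], [5]].

So P = [[1, 2], [3, 4], [5]], Q = [[1, 3], [2, 5], [4]].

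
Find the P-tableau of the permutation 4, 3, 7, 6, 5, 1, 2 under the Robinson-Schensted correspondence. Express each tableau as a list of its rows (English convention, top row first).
Insert 4: appended to row 1. P = [[4]].
Insert 3: 3 bumps 4 from row 1; 4 starts row 2. P = [[3], [4]].
Insert 7: appended to row 1. P = [[3, 7], [4]].
Insert 6: 6 bumps 7 from row 1; 7 appends to row 2. P = [[3, 6], [4, 7]].
Insert 5: 5 bumps 6 from row 1; 6 bumps 7 from row 2; 7 starts row 3. P = [[3, 5], [4, 6], [7]].
Insert 1: 1 bumps 3 from row 1; 3 bumps 4 from row 2; 4 bumps 7 from row 3; 7 starts row 4. P = [[1, 5], [3, 6], [4], [7]].
Insert 2: 2 bumps 5 from row 1; 5 bumps 6 from row 2; 6 appends to row 3. P = [[1, 2], [3, 5], [4, 6], [7]].

So P = [[1, 2], [3, 5], [4, 6], [7]].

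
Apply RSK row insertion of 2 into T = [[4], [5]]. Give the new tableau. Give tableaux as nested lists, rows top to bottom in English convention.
In row 1, 2 replaces 4 (the leftmost entry greater than 2); 4 is bumped to row 2. In row 2, 4 replaces 5 (the leftmost entry greater than 4); 5 is bumped to row 3. 5 starts a new row 3. The new tableau is [[2], [4], [5]].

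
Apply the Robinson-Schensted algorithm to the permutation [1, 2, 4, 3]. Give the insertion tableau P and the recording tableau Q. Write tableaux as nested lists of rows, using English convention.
P = [[1, 2, 3], [4]], Q = [[1, 2, 3], [4]]

Insert each entry of the permutation into P by Schensted row insertion, recording in Q the position of each new cell.

Insert 1: appended to row 1. P = [[1]].
Insert 2: appended to row 1. P = [[1, 2]].
Insert 4: appended to row 1. P = [[1, 2, 4]].
Insert 3: 3 bumps 4 from row 1; 4 starts row 2. P = [[1, 2, 3], [4]].

So P = [[1, 2, 3], [4]], Q = [[1, 2, 3], [4]].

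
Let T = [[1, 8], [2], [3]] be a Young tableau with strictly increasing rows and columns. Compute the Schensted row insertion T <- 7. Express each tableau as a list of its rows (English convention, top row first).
[[1, 7], [2, 8], [3]]

In row 1, 7 replaces 8 (the leftmost entry greater than 7); 8 is bumped to row 2. 8 is appended to row 2. The new tableau is [[1, 7], [2, 8], [3]].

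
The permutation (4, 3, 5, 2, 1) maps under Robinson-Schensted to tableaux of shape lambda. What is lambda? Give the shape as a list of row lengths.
[2, 1, 1, 1]

Row-insert each entry into an empty tableau.

After inserting 4: P = [[4]].
After inserting 3: P = [[3], [4]].
After inserting 5: P = [[3, 5], [4]].
After inserting 2: P = [[2, 5], [3], [4]].
After inserting 1: P = [[1, 5], [2], [3], [4]].

The final insertion tableau P = [[1, 5], [2], [3], [4]] has shape [2, 1, 1, 1].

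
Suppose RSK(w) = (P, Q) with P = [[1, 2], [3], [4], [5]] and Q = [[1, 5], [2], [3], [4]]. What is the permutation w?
Reverse RSK: for i = n, n-1, ..., 1, locate i in Q, remove the corresponding corner cell from P, and reverse-bump its entry up through P; the value ejected from row 1 is w(i).

So w = 5 4 3 1 2.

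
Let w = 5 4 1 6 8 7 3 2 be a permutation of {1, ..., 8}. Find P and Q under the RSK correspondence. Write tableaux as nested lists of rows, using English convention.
P = [[1, 2, 7], [3, 6], [4, 8], [5]], Q = [[1, 4, 5], [2, 6], [3, 7], [8]]

Insert each entry of the permutation into P by Schensted row insertion, recording in Q the position of each new cell.

Insert 5: appended to row 1. P = [[5]].
Insert 4: 4 bumps 5 from row 1; 5 starts row 2. P = [[4], [5]].
Insert 1: 1 bumps 4 from row 1; 4 bumps 5 from row 2; 5 starts row 3. P = [[1], [4], [5]].
Insert 6: appended to row 1. P = [[1, 6], [4], [5]].
Insert 8: appended to row 1. P = [[1, 6, 8], [4], [5]].
Insert 7: 7 bumps 8 from row 1; 8 appends to row 2. P = [[1, 6, 7], [4, 8], [5]].
Insert 3: 3 bumps 6 from row 1; 6 bumps 8 from row 2; 8 appends to row 3. P = [[1, 3, 7], [4, 6], [5, 8]].
Insert 2: 2 bumps 3 from row 1; 3 bumps 4 from row 2; 4 bumps 5 from row 3; 5 starts row 4. P = [[1, 2, 7], [3, 6], [4, 8], [5]].

So P = [[1, 2, 7], [3, 6], [4, 8], [5]], Q = [[1, 4, 5], [2, 6], [3, 7], [8]].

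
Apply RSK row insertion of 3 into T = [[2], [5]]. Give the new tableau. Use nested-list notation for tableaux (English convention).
[[2, 3], [5]]

3 is larger than every entry of row 1, so it is appended to row 1. The new tableau is [[2, 3], [5]].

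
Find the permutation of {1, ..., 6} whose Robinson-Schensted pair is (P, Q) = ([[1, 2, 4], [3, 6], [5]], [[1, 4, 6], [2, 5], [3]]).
5 3 1 6 2 4

Reverse RSK: for i = n, n-1, ..., 1, locate i in Q, remove the corresponding corner cell from P, and reverse-bump its entry up through P; the value ejected from row 1 is w(i).

So w = 5 3 1 6 2 4.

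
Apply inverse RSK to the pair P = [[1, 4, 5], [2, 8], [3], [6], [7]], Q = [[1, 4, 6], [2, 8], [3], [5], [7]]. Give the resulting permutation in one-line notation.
7 6 3 4 2 8 1 5

Reverse the RSK construction: for i from n down to 1, find the cell of Q containing i, remove the entry at that cell from P, and reverse-bump it up through P; the value ejected from row 1 is w(i).

Step i=8: Q has 8 at row 2, column 2; remove 8 from row 2 of P and reverse-bump: 8 enters row 1 and ejects 5. So w(8) = 5. P is now [[1, 4, 8], [2], [3], [6], [7]].
Step i=7: Q has 7 at row 5, column 1; remove 7 from row 5 of P and reverse-bump: 7 enters row 4 and ejects 6; 6 enters row 3 and ejects 3; 3 enters row 2 and ejects 2; 2 enters row 1 and ejects 1. So w(7) = 1. P is now [[2, 4, 8], [3], [6], [7]].
Step i=6: Q has 6 at row 1, column 3; remove that cell from P, ejecting 8. So w(6) = 8. P is now [[2, 4], [3], [6], [7]].
Step i=5: Q has 5 at row 4, column 1; remove 7 from row 4 of P and reverse-bump: 7 enters row 3 and ejects 6; 6 enters row 2 and ejects 3; 3 enters row 1 and ejects 2. So w(5) = 2. P is now [[3, 4], [6], [7]].
Step i=4: Q has 4 at row 1, column 2; remove that cell from P, ejecting 4. So w(4) = 4. P is now [[3], [6], [7]].
Step i=3: Q has 3 at row 3, column 1; remove 7 from row 3 of P and reverse-bump: 7 enters row 2 and ejects 6; 6 enters row 1 and ejects 3. So w(3) = 3. P is now [[6], [7]].
Step i=2: Q has 2 at row 2, column 1; remove 7 from row 2 of P and reverse-bump: 7 enters row 1 and ejects 6. So w(2) = 6. P is now [[7]].
Step i=1: Q has 1 at row 1, column 1; remove that cell from P, ejecting 7. So w(1) = 7. P is now [].

So w = 7 6 3 4 2 8 1 5.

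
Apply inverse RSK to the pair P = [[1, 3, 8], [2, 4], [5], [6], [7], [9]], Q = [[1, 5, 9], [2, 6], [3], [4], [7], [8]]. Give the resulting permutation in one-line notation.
9 7 2 1 6 5 4 3 8

Reverse the RSK construction: for i from n down to 1, find the cell of Q containing i, remove the entry at that cell from P, and reverse-bump it up through P; the value ejected from row 1 is w(i).

Step i=9: Q has 9 at row 1, column 3; remove that cell from P, ejecting 8. So w(9) = 8. P is now [[1, 3], [2, 4], [5], [6], [7], [9]].
Step i=8: Q has 8 at row 6, column 1; remove 9 from row 6 of P and reverse-bump: 9 enters row 5 and ejects 7; 7 enters row 4 and ejects 6; 6 enters row 3 and ejects 5; 5 enters row 2 and ejects 4; 4 enters row 1 and ejects 3. So w(8) = 3. P is now [[1, 4], [2, 5], [6], [7], [9]].
Step i=7: Q has 7 at row 5, column 1; remove 9 from row 5 of P and reverse-bump: 9 enters row 4 and ejects 7; 7 enters row 3 and ejects 6; 6 enters row 2 and ejects 5; 5 enters row 1 and ejects 4. So w(7) = 4. P is now [[1, 5], [2, 6], [7], [9]].
Step i=6: Q has 6 at row 2, column 2; remove 6 from row 2 of P and reverse-bump: 6 enters row 1 and ejects 5. So w(6) = 5. P is now [[1, 6], [2], [7], [9]].
Step i=5: Q has 5 at row 1, column 2; remove that cell from P, ejecting 6. So w(5) = 6. P is now [[1], [2], [7], [9]].
Step i=4: Q has 4 at row 4, column 1; remove 9 from row 4 of P and reverse-bump: 9 enters row 3 and ejects 7; 7 enters row 2 and ejects 2; 2 enters row 1 and ejects 1. So w(4) = 1. P is now [[2], [7], [9]].
Step i=3: Q has 3 at row 3, column 1; remove 9 from row 3 of P and reverse-bump: 9 enters row 2 and ejects 7; 7 enters row 1 and ejects 2. So w(3) = 2. P is now [[7], [9]].
Step i=2: Q has 2 at row 2, column 1; remove 9 from row 2 of P and reverse-bump: 9 enters row 1 and ejects 7. So w(2) = 7. P is now [[9]].
Step i=1: Q has 1 at row 1, column 1; remove that cell from P, ejecting 9. So w(1) = 9. P is now [].

So w = 9 7 2 1 6 5 4 3 8.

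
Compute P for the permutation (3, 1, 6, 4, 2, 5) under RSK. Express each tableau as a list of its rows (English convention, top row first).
P = [[1, 2, 5], [3, 4], [6]]

After inserting 3: P = [[3]].
After inserting 1: P = [[1], [3]].
After inserting 6: P = [[1, 6], [3]].
After inserting 4: P = [[1, 4], [3, 6]].
After inserting 2: P = [[1, 2], [3, 4], [6]].
After inserting 5: P = [[1, 2, 5], [3, 4], [6]].

So P = [[1, 2, 5], [3, 4], [6]].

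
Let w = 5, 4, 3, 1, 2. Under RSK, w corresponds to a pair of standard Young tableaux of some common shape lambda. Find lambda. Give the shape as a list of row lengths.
RSK row insertion gives P = [[1, 2], [3], [4], [5]], which has shape [2, 1, 1, 1].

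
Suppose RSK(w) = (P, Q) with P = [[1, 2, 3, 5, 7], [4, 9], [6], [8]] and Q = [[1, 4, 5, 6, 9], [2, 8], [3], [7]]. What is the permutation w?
Reverse the RSK construction: for i from n down to 1, find the cell of Q containing i, remove the entry at that cell from P, and reverse-bump it up through P; the value ejected from row 1 is w(i).

Step i=9: Q has 9 at row 1, column 5; remove that cell from P, ejecting 7. So w(9) = 7. P is now [[1, 2, 3, 5], [4, 9], [6], [8]].
Step i=8: Q has 8 at row 2, column 2; remove 9 from row 2 of P and reverse-bump: 9 enters row 1 and ejects 5. So w(8) = 5. P is now [[1, 2, 3, 9], [4], [6], [8]].
Step i=7: Q has 7 at row 4, column 1; remove 8 from row 4 of P and reverse-bump: 8 enters row 3 and ejects 6; 6 enters row 2 and ejects 4; 4 enters row 1 and ejects 3. So w(7) = 3. P is now [[1, 2, 4, 9], [6], [8]].
Step i=6: Q has 6 at row 1, column 4; remove that cell from P, ejecting 9. So w(6) = 9. P is now [[1, 2, 4], [6], [8]].
Step i=5: Q has 5 at row 1, column 3; remove that cell from P, ejecting 4. So w(5) = 4. P is now [[1, 2], [6], [8]].
Step i=4: Q has 4 at row 1, column 2; remove that cell from P, ejecting 2. So w(4) = 2. P is now [[1], [6], [8]].
Step i=3: Q has 3 at row 3, column 1; remove 8 from row 3 of P and reverse-bump: 8 enters row 2 and ejects 6; 6 enters row 1 and ejects 1. So w(3) = 1. P is now [[6], [8]].
Step i=2: Q has 2 at row 2, column 1; remove 8 from row 2 of P and reverse-bump: 8 enters row 1 and ejects 6. So w(2) = 6. P is now [[8]].
Step i=1: Q has 1 at row 1, column 1; remove that cell from P, ejecting 8. So w(1) = 8. P is now [].

So w = 8 6 1 2 4 9 3 5 7.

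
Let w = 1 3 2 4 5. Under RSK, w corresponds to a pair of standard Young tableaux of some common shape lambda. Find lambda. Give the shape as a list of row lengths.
RSK row insertion gives P = [[1, 2, 4, 5], [3]], which has shape [4, 1].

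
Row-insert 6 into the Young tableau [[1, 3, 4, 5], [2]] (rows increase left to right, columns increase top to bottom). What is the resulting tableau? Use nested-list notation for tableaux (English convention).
[[1, 3, 4, 5, 6], [2]]

6 is larger than every entry of row 1, so it is appended to row 1. The new tableau is [[1, 3, 4, 5, 6], [2]].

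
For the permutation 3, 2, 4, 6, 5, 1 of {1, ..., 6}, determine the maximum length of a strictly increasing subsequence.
3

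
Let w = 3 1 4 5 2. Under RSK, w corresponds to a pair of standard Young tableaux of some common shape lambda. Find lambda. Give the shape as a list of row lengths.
[3, 2]

Row-insert each entry into an empty tableau.

After inserting 3: P = [[3]].
After inserting 1: P = [[1], [3]].
After inserting 4: P = [[1, 4], [3]].
After inserting 5: P = [[1, 4, 5], [3]].
After inserting 2: P = [[1, 2, 5], [3, 4]].

The final insertion tableau P = [[1, 2, 5], [3, 4]] has shape [3, 2].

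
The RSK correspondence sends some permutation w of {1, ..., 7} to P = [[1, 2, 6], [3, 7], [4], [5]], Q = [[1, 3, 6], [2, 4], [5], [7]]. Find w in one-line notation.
Reverse the RSK construction: for i from n down to 1, find the cell of Q containing i, remove the entry at that cell from P, and reverse-bump it up through P; the value ejected from row 1 is w(i).

Step i=7: Q has 7 at row 4, column 1; remove 5 from row 4 of P and reverse-bump: 5 enters row 3 and ejects 4; 4 enters row 2 and ejects 3; 3 enters row 1 and ejects 2. So w(7) = 2. P is now [[1, 3, 6], [4, 7], [5]].
Step i=6: Q has 6 at row 1, column 3; remove that cell from P, ejecting 6. So w(6) = 6. P is now [[1, 3], [4, 7], [5]].
Step i=5: Q has 5 at row 3, column 1; remove 5 from row 3 of P and reverse-bump: 5 enters row 2 and ejects 4; 4 enters row 1 and ejects 3. So w(5) = 3. P is now [[1, 4], [5, 7]].
Step i=4: Q has 4 at row 2, column 2; remove 7 from row 2 of P and reverse-bump: 7 enters row 1 and ejects 4. So w(4) = 4. P is now [[1, 7], [5]].
Step i=3: Q has 3 at row 1, column 2; remove that cell from P, ejecting 7. So w(3) = 7. P is now [[1], [5]].
Step i=2: Q has 2 at row 2, column 1; remove 5 from row 2 of P and reverse-bump: 5 enters row 1 and ejects 1. So w(2) = 1. P is now [[5]].
Step i=1: Q has 1 at row 1, column 1; remove that cell from P, ejecting 5. So w(1) = 5. P is now [].

So w = 5 1 7 4 3 6 2.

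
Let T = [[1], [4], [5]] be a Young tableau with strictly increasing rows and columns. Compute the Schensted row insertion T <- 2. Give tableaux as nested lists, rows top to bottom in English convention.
[[1, 2], [4], [5]]

2 is larger than every entry of row 1, so it is appended to row 1. The new tableau is [[1, 2], [4], [5]].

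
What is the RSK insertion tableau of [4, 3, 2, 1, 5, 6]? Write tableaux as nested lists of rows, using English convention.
P = [[1, 5, 6], [2], [3], [4]]

Insert 4: appended to row 1. P = [[4]].
Insert 3: 3 bumps 4 from row 1; 4 starts row 2. P = [[3], [4]].
Insert 2: 2 bumps 3 from row 1; 3 bumps 4 from row 2; 4 starts row 3. P = [[2], [3], [4]].
Insert 1: 1 bumps 2 from row 1; 2 bumps 3 from row 2; 3 bumps 4 from row 3; 4 starts row 4. P = [[1], [2], [3], [4]].
Insert 5: appended to row 1. P = [[1, 5], [2], [3], [4]].
Insert 6: appended to row 1. P = [[1, 5, 6], [2], [3], [4]].

So P = [[1, 5, 6], [2], [3], [4]].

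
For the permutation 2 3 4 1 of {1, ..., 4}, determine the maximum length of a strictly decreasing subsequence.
2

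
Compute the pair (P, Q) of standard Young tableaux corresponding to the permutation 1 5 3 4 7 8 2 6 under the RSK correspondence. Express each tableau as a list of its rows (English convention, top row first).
P = [[1, 2, 4, 6, 8], [3, 7], [5]], Q = [[1, 2, 4, 5, 6], [3, 8], [7]]

Insert each entry of the permutation into P by Schensted row insertion, recording in Q the position of each new cell.

Insert 1: appended to row 1. P = [[1]].
Insert 5: appended to row 1. P = [[1, 5]].
Insert 3: 3 bumps 5 from row 1; 5 starts row 2. P = [[1, 3], [5]].
Insert 4: appended to row 1. P = [[1, 3, 4], [5]].
Insert 7: appended to row 1. P = [[1, 3, 4, 7], [5]].
Insert 8: appended to row 1. P = [[1, 3, 4, 7, 8], [5]].
Insert 2: 2 bumps 3 from row 1; 3 bumps 5 from row 2; 5 starts row 3. P = [[1, 2, 4, 7, 8], [3], [5]].
Insert 6: 6 bumps 7 from row 1; 7 appends to row 2. P = [[1, 2, 4, 6, 8], [3, 7], [5]].

So P = [[1, 2, 4, 6, 8], [3, 7], [5]], Q = [[1, 2, 4, 5, 6], [3, 8], [7]].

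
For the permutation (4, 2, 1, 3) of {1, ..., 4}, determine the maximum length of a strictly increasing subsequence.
2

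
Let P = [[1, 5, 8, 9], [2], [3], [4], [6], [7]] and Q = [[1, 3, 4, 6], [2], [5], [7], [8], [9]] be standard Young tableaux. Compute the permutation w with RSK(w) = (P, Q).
7 4 6 8 5 9 3 2 1

Reverse the RSK construction: for i from n down to 1, find the cell of Q containing i, remove the entry at that cell from P, and reverse-bump it up through P; the value ejected from row 1 is w(i).

Step i=9: Q has 9 at row 6, column 1; remove 7 from row 6 of P and reverse-bump: 7 enters row 5 and ejects 6; 6 enters row 4 and ejects 4; 4 enters row 3 and ejects 3; 3 enters row 2 and ejects 2; 2 enters row 1 and ejects 1. So w(9) = 1. P is now [[2, 5, 8, 9], [3], [4], [6], [7]].
Step i=8: Q has 8 at row 5, column 1; remove 7 from row 5 of P and reverse-bump: 7 enters row 4 and ejects 6; 6 enters row 3 and ejects 4; 4 enters row 2 and ejects 3; 3 enters row 1 and ejects 2. So w(8) = 2. P is now [[3, 5, 8, 9], [4], [6], [7]].
Step i=7: Q has 7 at row 4, column 1; remove 7 from row 4 of P and reverse-bump: 7 enters row 3 and ejects 6; 6 enters row 2 and ejects 4; 4 enters row 1 and ejects 3. So w(7) = 3. P is now [[4, 5, 8, 9], [6], [7]].
Step i=6: Q has 6 at row 1, column 4; remove that cell from P, ejecting 9. So w(6) = 9. P is now [[4, 5, 8], [6], [7]].
Step i=5: Q has 5 at row 3, column 1; remove 7 from row 3 of P and reverse-bump: 7 enters row 2 and ejects 6; 6 enters row 1 and ejects 5. So w(5) = 5. P is now [[4, 6, 8], [7]].
Step i=4: Q has 4 at row 1, column 3; remove that cell from P, ejecting 8. So w(4) = 8. P is now [[4, 6], [7]].
Step i=3: Q has 3 at row 1, column 2; remove that cell from P, ejecting 6. So w(3) = 6. P is now [[4], [7]].
Step i=2: Q has 2 at row 2, column 1; remove 7 from row 2 of P and reverse-bump: 7 enters row 1 and ejects 4. So w(2) = 4. P is now [[7]].
Step i=1: Q has 1 at row 1, column 1; remove that cell from P, ejecting 7. So w(1) = 7. P is now [].

So w = 7 4 6 8 5 9 3 2 1.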